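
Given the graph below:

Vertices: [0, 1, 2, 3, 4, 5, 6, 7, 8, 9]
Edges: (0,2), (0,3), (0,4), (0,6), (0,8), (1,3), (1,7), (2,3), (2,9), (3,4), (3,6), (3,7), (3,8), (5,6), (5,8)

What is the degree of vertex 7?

Vertex 7 has neighbors [1, 3], so deg(7) = 2.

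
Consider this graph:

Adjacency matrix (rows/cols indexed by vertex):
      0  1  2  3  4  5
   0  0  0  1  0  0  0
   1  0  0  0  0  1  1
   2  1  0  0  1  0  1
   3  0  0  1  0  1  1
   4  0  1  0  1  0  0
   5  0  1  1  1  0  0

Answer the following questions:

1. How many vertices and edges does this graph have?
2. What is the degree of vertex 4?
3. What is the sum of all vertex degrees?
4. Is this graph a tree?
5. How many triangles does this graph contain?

Count: 6 vertices, 7 edges.
Vertex 4 has neighbors [1, 3], degree = 2.
Handshaking lemma: 2 * 7 = 14.
A tree on 6 vertices has 5 edges. This graph has 7 edges (2 extra). Not a tree.
Number of triangles = 1.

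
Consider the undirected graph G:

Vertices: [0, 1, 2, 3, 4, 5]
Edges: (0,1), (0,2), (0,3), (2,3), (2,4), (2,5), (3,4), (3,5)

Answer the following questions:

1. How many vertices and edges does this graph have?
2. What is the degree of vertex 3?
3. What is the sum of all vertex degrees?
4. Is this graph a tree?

Count: 6 vertices, 8 edges.
Vertex 3 has neighbors [0, 2, 4, 5], degree = 4.
Handshaking lemma: 2 * 8 = 16.
A tree on 6 vertices has 5 edges. This graph has 8 edges (3 extra). Not a tree.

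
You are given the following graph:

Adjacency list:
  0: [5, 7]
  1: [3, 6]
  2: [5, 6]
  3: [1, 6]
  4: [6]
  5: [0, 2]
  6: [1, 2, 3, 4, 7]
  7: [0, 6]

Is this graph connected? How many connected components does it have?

Checking connectivity: the graph has 1 connected component(s).
All vertices are reachable from each other. The graph IS connected.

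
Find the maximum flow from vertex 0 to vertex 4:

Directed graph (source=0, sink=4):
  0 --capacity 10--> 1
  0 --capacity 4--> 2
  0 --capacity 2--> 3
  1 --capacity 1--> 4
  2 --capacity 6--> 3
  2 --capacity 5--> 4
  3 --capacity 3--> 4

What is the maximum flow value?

Computing max flow:
  Flow on (0->1): 1/10
  Flow on (0->2): 4/4
  Flow on (0->3): 2/2
  Flow on (1->4): 1/1
  Flow on (2->4): 4/5
  Flow on (3->4): 2/3
Maximum flow = 7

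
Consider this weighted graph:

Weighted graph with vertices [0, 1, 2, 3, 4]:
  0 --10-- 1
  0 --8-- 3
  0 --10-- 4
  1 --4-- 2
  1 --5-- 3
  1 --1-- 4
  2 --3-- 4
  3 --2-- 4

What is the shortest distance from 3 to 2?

Using Dijkstra's algorithm from vertex 3:
Shortest path: 3 -> 4 -> 2
Total weight: 2 + 3 = 5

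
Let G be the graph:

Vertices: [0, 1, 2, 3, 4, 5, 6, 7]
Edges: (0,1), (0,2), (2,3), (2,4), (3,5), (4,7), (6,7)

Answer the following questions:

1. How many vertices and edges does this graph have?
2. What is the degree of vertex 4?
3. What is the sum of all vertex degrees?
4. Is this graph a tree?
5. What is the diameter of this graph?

Count: 8 vertices, 7 edges.
Vertex 4 has neighbors [2, 7], degree = 2.
Handshaking lemma: 2 * 7 = 14.
A graph is a tree iff it is connected and has exactly n-1 edges. This graph is connected (all 8 vertices in one component) and has 8-1 = 7 edges. It is a tree.
Diameter (longest shortest path) = 5.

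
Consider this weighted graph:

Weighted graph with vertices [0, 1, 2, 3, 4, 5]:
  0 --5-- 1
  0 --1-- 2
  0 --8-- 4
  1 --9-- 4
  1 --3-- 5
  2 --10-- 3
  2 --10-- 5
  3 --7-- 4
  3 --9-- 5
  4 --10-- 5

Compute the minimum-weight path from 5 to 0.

Using Dijkstra's algorithm from vertex 5:
Shortest path: 5 -> 1 -> 0
Total weight: 3 + 5 = 8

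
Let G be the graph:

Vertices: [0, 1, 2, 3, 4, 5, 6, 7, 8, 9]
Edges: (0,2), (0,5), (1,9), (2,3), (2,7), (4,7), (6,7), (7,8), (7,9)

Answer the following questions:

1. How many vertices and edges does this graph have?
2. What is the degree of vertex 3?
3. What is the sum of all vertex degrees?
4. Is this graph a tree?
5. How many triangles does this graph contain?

Count: 10 vertices, 9 edges.
Vertex 3 has neighbors [2], degree = 1.
Handshaking lemma: 2 * 9 = 18.
A graph is a tree iff it is connected and has exactly n-1 edges. This graph is connected (all 10 vertices in one component) and has 10-1 = 9 edges. It is a tree.
Number of triangles = 0.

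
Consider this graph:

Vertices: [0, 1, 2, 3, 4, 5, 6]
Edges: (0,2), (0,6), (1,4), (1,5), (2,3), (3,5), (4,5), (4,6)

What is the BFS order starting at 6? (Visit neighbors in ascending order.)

BFS from vertex 6 (neighbors processed in ascending order):
Visit order: 6, 0, 4, 2, 1, 5, 3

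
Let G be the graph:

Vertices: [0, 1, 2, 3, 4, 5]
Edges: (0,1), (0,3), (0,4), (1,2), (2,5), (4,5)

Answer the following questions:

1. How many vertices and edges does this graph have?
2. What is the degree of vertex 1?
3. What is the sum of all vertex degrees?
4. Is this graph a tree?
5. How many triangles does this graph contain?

Count: 6 vertices, 6 edges.
Vertex 1 has neighbors [0, 2], degree = 2.
Handshaking lemma: 2 * 6 = 12.
A tree on 6 vertices has 5 edges. This graph has 6 edges (1 extra). Not a tree.
Number of triangles = 0.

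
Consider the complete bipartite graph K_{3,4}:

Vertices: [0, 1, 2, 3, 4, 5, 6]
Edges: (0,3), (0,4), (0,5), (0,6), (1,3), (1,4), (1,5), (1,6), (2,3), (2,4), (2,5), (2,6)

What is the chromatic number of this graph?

K_{3,4} is bipartite: vertices split into two independent sets of size 3 and 4.
Color one set 0, the other 1. No adjacent vertices share a color.
Chromatic number = 2.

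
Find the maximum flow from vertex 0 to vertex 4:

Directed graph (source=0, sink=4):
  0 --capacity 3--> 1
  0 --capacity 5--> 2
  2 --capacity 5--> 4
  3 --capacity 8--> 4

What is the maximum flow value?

Computing max flow:
  Flow on (0->2): 5/5
  Flow on (2->4): 5/5
Maximum flow = 5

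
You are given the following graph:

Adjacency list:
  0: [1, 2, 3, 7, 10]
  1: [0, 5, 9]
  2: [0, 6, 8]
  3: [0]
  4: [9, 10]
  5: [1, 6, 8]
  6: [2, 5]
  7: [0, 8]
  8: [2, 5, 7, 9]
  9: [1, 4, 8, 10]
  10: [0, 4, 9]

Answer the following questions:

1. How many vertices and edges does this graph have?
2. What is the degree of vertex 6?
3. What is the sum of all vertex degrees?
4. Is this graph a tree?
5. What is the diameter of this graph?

Count: 11 vertices, 16 edges.
Vertex 6 has neighbors [2, 5], degree = 2.
Handshaking lemma: 2 * 16 = 32.
A tree on 11 vertices has 10 edges. This graph has 16 edges (6 extra). Not a tree.
Diameter (longest shortest path) = 4.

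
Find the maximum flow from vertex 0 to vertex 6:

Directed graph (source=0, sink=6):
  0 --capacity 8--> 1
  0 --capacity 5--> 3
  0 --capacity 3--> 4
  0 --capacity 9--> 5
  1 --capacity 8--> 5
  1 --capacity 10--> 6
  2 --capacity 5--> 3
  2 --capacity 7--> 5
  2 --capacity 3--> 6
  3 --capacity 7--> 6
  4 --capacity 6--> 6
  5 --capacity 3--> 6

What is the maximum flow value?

Computing max flow:
  Flow on (0->1): 8/8
  Flow on (0->3): 5/5
  Flow on (0->4): 3/3
  Flow on (0->5): 3/9
  Flow on (1->6): 8/10
  Flow on (3->6): 5/7
  Flow on (4->6): 3/6
  Flow on (5->6): 3/3
Maximum flow = 19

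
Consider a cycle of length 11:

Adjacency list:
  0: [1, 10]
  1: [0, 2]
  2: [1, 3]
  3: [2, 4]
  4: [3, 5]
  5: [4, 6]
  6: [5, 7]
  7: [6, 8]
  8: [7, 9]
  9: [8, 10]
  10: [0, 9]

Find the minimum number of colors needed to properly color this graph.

This is an odd cycle (C_11). Odd cycles are not bipartite (any 2-coloring forces two adjacent vertices to match), and 3 colors suffice.
Chromatic number = 3.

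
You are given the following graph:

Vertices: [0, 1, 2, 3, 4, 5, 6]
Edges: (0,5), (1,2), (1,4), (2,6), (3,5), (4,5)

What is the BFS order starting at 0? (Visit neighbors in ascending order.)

BFS from vertex 0 (neighbors processed in ascending order):
Visit order: 0, 5, 3, 4, 1, 2, 6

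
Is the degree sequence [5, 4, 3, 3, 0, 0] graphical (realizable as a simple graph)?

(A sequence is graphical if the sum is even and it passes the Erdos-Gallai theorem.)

Sum of degrees = 15. Sum is odd, so the sequence is NOT graphical.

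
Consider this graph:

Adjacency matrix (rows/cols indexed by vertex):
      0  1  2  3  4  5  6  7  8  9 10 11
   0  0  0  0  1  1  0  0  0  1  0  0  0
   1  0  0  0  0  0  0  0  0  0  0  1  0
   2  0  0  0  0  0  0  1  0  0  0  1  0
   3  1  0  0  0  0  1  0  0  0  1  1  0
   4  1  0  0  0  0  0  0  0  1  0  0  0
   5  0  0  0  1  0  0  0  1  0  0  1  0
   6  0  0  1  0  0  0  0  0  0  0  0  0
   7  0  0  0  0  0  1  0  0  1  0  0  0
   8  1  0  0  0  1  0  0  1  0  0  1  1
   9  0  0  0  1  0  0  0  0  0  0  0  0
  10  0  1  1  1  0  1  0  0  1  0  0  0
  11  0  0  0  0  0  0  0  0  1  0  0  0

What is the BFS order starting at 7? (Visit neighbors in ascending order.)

BFS from vertex 7 (neighbors processed in ascending order):
Visit order: 7, 5, 8, 3, 10, 0, 4, 11, 9, 1, 2, 6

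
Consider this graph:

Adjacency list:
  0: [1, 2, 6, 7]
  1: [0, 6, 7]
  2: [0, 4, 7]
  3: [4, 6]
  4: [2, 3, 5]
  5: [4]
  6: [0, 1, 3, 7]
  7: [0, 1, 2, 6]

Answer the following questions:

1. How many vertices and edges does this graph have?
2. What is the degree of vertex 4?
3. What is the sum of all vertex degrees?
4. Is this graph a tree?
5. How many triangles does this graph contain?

Count: 8 vertices, 12 edges.
Vertex 4 has neighbors [2, 3, 5], degree = 3.
Handshaking lemma: 2 * 12 = 24.
A tree on 8 vertices has 7 edges. This graph has 12 edges (5 extra). Not a tree.
Number of triangles = 5.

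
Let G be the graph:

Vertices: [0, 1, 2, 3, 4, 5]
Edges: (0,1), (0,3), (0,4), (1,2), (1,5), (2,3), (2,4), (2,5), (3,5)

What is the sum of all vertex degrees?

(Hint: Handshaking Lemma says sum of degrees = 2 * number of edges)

Count edges: 9 edges.
By Handshaking Lemma: sum of degrees = 2 * 9 = 18.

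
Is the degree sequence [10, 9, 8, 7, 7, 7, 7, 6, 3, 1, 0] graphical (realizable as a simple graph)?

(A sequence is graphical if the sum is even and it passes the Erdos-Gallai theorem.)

Sum of degrees = 65. Sum is odd, so the sequence is NOT graphical.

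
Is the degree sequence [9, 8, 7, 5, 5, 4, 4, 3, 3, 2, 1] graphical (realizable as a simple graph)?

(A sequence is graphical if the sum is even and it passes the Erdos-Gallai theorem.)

Sum of degrees = 51. Sum is odd, so the sequence is NOT graphical.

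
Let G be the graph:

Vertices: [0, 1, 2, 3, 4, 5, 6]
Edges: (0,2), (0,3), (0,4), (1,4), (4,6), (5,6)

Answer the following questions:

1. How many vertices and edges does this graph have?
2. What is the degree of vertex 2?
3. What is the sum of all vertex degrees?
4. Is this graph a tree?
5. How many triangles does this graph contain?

Count: 7 vertices, 6 edges.
Vertex 2 has neighbors [0], degree = 1.
Handshaking lemma: 2 * 6 = 12.
A graph is a tree iff it is connected and has exactly n-1 edges. This graph is connected (all 7 vertices in one component) and has 7-1 = 6 edges. It is a tree.
Number of triangles = 0.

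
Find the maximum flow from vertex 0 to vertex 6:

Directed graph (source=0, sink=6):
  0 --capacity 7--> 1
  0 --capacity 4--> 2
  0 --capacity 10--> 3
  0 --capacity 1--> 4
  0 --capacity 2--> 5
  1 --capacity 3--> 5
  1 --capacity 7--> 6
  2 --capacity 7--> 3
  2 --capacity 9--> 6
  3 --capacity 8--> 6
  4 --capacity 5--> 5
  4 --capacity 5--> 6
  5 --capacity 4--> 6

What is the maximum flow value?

Computing max flow:
  Flow on (0->1): 7/7
  Flow on (0->2): 4/4
  Flow on (0->3): 8/10
  Flow on (0->4): 1/1
  Flow on (0->5): 2/2
  Flow on (1->6): 7/7
  Flow on (2->6): 4/9
  Flow on (3->6): 8/8
  Flow on (4->6): 1/5
  Flow on (5->6): 2/4
Maximum flow = 22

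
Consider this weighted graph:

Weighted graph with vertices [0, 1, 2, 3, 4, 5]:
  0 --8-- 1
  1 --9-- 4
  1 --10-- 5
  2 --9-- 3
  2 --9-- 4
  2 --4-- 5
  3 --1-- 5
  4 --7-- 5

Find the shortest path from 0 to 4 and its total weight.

Using Dijkstra's algorithm from vertex 0:
Shortest path: 0 -> 1 -> 4
Total weight: 8 + 9 = 17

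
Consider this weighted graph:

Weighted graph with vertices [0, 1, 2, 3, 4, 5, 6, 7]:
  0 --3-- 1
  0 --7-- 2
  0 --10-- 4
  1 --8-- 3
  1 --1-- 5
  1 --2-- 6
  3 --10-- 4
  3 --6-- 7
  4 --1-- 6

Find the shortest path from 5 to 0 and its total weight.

Using Dijkstra's algorithm from vertex 5:
Shortest path: 5 -> 1 -> 0
Total weight: 1 + 3 = 4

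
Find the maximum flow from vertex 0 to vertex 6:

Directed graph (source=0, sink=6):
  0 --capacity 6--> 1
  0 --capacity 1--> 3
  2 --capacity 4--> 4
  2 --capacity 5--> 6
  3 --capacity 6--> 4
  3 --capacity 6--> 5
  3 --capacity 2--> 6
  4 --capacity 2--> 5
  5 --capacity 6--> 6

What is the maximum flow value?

Computing max flow:
  Flow on (0->3): 1/1
  Flow on (3->6): 1/2
Maximum flow = 1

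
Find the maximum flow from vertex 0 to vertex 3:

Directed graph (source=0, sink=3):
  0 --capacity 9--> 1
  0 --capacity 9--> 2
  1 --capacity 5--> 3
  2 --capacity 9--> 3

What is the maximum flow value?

Computing max flow:
  Flow on (0->1): 5/9
  Flow on (0->2): 9/9
  Flow on (1->3): 5/5
  Flow on (2->3): 9/9
Maximum flow = 14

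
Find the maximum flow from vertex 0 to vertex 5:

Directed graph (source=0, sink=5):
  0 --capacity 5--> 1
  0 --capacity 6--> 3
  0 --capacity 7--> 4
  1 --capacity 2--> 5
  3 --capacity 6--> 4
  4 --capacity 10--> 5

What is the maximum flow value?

Computing max flow:
  Flow on (0->1): 2/5
  Flow on (0->3): 3/6
  Flow on (0->4): 7/7
  Flow on (1->5): 2/2
  Flow on (3->4): 3/6
  Flow on (4->5): 10/10
Maximum flow = 12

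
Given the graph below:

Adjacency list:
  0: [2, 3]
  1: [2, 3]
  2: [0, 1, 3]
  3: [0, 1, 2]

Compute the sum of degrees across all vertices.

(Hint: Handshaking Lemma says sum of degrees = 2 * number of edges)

Count edges: 5 edges.
By Handshaking Lemma: sum of degrees = 2 * 5 = 10.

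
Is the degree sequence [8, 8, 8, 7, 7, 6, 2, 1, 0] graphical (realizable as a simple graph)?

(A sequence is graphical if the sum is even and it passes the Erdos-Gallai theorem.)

Sum of degrees = 47. Sum is odd, so the sequence is NOT graphical.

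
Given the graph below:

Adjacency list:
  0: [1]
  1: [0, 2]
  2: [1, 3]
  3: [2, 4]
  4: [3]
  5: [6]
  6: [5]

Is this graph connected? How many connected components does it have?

Checking connectivity: the graph has 2 connected component(s).
Components: [[0, 1, 2, 3, 4], [5, 6]]. The graph is NOT connected.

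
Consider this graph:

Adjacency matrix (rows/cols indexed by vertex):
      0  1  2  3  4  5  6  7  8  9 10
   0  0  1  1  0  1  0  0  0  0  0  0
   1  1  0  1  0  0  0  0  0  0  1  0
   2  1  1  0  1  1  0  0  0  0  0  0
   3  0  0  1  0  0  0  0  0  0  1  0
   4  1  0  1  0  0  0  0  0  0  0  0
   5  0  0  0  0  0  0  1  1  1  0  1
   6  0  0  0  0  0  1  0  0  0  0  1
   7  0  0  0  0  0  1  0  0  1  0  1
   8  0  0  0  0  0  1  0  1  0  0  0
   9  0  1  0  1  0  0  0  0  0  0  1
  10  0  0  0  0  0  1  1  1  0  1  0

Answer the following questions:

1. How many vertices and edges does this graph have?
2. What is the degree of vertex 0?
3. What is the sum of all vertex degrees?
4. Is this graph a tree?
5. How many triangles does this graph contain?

Count: 11 vertices, 16 edges.
Vertex 0 has neighbors [1, 2, 4], degree = 3.
Handshaking lemma: 2 * 16 = 32.
A tree on 11 vertices has 10 edges. This graph has 16 edges (6 extra). Not a tree.
Number of triangles = 5.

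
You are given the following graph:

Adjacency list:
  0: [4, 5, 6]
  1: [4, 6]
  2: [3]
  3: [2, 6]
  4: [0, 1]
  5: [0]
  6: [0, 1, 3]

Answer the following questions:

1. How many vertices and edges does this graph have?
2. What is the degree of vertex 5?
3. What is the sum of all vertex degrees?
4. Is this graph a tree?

Count: 7 vertices, 7 edges.
Vertex 5 has neighbors [0], degree = 1.
Handshaking lemma: 2 * 7 = 14.
A tree on 7 vertices has 6 edges. This graph has 7 edges (1 extra). Not a tree.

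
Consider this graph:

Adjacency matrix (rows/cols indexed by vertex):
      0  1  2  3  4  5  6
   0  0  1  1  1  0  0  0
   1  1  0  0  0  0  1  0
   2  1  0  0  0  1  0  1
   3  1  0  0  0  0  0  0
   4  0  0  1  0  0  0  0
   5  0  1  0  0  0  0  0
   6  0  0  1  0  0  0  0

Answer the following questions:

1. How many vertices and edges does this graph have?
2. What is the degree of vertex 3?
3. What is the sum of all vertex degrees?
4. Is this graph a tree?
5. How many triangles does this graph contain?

Count: 7 vertices, 6 edges.
Vertex 3 has neighbors [0], degree = 1.
Handshaking lemma: 2 * 6 = 12.
A graph is a tree iff it is connected and has exactly n-1 edges. This graph is connected (all 7 vertices in one component) and has 7-1 = 6 edges. It is a tree.
Number of triangles = 0.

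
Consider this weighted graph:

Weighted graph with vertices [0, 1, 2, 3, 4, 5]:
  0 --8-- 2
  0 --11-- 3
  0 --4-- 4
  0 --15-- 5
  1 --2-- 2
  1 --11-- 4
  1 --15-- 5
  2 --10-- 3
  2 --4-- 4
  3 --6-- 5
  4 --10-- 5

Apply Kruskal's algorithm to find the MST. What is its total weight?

Applying Kruskal's algorithm (sort edges by weight, add if no cycle):
  Add (1,2) w=2
  Add (0,4) w=4
  Add (2,4) w=4
  Add (3,5) w=6
  Skip (0,2) w=8 (creates cycle)
  Add (2,3) w=10
  Skip (4,5) w=10 (creates cycle)
  Skip (0,3) w=11 (creates cycle)
  Skip (1,4) w=11 (creates cycle)
  Skip (0,5) w=15 (creates cycle)
  Skip (1,5) w=15 (creates cycle)
MST weight = 26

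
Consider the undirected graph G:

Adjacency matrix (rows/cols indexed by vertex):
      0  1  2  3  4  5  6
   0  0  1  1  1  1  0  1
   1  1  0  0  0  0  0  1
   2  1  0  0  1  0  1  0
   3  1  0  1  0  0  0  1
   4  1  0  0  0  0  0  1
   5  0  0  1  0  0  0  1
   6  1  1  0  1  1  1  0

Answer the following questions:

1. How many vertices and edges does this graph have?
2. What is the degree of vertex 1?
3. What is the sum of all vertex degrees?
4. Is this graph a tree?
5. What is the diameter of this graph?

Count: 7 vertices, 11 edges.
Vertex 1 has neighbors [0, 6], degree = 2.
Handshaking lemma: 2 * 11 = 22.
A tree on 7 vertices has 6 edges. This graph has 11 edges (5 extra). Not a tree.
Diameter (longest shortest path) = 2.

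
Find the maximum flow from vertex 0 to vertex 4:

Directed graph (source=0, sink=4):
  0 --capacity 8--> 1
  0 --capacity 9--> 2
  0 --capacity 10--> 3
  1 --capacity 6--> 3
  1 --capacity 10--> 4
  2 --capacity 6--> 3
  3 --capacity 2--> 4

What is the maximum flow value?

Computing max flow:
  Flow on (0->1): 8/8
  Flow on (0->2): 2/9
  Flow on (1->4): 8/10
  Flow on (2->3): 2/6
  Flow on (3->4): 2/2
Maximum flow = 10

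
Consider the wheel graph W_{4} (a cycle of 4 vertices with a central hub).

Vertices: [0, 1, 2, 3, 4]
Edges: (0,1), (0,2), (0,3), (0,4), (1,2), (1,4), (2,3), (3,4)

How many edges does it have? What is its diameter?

Wheel graph W_{4}: 4 cycle edges + 4 spoke edges = 8 edges.
The hub is distance 1 from all cycle vertices. Max distance between cycle vertices through hub is 2.
Diameter = 2.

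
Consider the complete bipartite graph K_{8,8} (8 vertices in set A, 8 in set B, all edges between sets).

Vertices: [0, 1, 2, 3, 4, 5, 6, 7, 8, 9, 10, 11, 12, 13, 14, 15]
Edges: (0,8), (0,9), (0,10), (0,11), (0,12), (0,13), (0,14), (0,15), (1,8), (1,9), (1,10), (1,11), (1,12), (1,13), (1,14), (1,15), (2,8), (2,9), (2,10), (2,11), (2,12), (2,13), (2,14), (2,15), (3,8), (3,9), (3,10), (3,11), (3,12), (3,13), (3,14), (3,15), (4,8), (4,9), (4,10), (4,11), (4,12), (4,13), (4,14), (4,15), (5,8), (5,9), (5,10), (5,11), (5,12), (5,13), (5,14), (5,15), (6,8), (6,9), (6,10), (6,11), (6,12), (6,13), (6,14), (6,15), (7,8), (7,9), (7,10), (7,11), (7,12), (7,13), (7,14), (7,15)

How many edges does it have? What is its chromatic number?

K_{8,8} has 8 * 8 = 64 edges.
Bipartite graphs have chromatic number 2 (color each partition differently).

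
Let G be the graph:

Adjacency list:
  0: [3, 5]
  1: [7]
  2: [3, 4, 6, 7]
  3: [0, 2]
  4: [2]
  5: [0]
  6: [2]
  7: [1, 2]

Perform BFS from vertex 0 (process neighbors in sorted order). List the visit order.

BFS from vertex 0 (neighbors processed in ascending order):
Visit order: 0, 3, 5, 2, 4, 6, 7, 1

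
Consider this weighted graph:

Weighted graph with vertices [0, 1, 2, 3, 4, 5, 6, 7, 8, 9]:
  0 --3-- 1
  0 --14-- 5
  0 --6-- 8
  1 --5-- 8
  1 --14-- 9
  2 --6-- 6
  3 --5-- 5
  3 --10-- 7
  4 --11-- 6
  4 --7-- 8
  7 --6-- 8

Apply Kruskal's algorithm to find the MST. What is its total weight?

Applying Kruskal's algorithm (sort edges by weight, add if no cycle):
  Add (0,1) w=3
  Add (1,8) w=5
  Add (3,5) w=5
  Skip (0,8) w=6 (creates cycle)
  Add (2,6) w=6
  Add (7,8) w=6
  Add (4,8) w=7
  Add (3,7) w=10
  Add (4,6) w=11
  Skip (0,5) w=14 (creates cycle)
  Add (1,9) w=14
MST weight = 67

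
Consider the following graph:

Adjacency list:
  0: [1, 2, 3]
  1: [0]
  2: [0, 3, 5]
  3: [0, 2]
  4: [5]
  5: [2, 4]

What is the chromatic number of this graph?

The graph has a maximum clique of size 3 (lower bound on chromatic number).
A valid 3-coloring: {0: 0, 1: 1, 2: 1, 3: 2, 4: 1, 5: 0}.
Chromatic number = 3.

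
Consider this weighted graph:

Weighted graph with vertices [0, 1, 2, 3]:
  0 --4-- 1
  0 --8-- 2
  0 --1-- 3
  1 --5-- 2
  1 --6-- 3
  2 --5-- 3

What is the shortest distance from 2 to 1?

Using Dijkstra's algorithm from vertex 2:
Shortest path: 2 -> 1
Total weight: 5 = 5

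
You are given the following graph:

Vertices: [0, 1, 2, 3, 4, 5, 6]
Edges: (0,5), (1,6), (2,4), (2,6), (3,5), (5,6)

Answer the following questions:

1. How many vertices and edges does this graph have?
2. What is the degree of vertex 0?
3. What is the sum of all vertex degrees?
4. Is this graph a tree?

Count: 7 vertices, 6 edges.
Vertex 0 has neighbors [5], degree = 1.
Handshaking lemma: 2 * 6 = 12.
A graph is a tree iff it is connected and has exactly n-1 edges. This graph is connected (all 7 vertices in one component) and has 7-1 = 6 edges. It is a tree.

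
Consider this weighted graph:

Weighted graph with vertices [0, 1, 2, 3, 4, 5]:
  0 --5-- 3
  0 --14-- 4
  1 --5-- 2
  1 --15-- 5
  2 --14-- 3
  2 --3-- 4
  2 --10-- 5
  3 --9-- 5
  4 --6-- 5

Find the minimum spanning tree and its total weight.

Applying Kruskal's algorithm (sort edges by weight, add if no cycle):
  Add (2,4) w=3
  Add (0,3) w=5
  Add (1,2) w=5
  Add (4,5) w=6
  Add (3,5) w=9
  Skip (2,5) w=10 (creates cycle)
  Skip (0,4) w=14 (creates cycle)
  Skip (2,3) w=14 (creates cycle)
  Skip (1,5) w=15 (creates cycle)
MST weight = 28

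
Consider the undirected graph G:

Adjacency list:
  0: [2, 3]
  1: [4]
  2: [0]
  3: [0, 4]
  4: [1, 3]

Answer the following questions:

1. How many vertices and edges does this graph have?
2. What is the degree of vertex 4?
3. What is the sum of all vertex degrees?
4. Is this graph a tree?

Count: 5 vertices, 4 edges.
Vertex 4 has neighbors [1, 3], degree = 2.
Handshaking lemma: 2 * 4 = 8.
A graph is a tree iff it is connected and has exactly n-1 edges. This graph is connected (all 5 vertices in one component) and has 5-1 = 4 edges. It is a tree.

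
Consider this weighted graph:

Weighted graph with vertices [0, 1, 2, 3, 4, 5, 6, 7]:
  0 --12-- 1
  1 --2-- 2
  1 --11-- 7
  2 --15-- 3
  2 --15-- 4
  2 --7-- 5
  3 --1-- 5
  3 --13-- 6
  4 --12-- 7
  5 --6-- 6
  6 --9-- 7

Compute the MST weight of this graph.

Applying Kruskal's algorithm (sort edges by weight, add if no cycle):
  Add (3,5) w=1
  Add (1,2) w=2
  Add (5,6) w=6
  Add (2,5) w=7
  Add (6,7) w=9
  Skip (1,7) w=11 (creates cycle)
  Add (0,1) w=12
  Add (4,7) w=12
  Skip (3,6) w=13 (creates cycle)
  Skip (2,4) w=15 (creates cycle)
  Skip (2,3) w=15 (creates cycle)
MST weight = 49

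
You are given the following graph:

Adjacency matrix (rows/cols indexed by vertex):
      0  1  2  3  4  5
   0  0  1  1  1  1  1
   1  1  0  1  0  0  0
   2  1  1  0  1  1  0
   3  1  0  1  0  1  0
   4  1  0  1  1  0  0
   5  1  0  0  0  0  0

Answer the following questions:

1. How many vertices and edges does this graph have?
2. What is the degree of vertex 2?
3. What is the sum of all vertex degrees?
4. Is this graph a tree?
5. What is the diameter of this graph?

Count: 6 vertices, 9 edges.
Vertex 2 has neighbors [0, 1, 3, 4], degree = 4.
Handshaking lemma: 2 * 9 = 18.
A tree on 6 vertices has 5 edges. This graph has 9 edges (4 extra). Not a tree.
Diameter (longest shortest path) = 2.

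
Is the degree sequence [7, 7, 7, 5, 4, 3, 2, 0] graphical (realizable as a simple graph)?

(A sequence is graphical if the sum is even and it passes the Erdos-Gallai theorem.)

Sum of degrees = 35. Sum is odd, so the sequence is NOT graphical.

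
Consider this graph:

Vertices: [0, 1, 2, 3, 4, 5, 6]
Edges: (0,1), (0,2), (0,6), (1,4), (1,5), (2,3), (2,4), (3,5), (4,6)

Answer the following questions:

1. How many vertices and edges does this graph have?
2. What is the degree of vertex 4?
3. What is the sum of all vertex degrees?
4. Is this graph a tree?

Count: 7 vertices, 9 edges.
Vertex 4 has neighbors [1, 2, 6], degree = 3.
Handshaking lemma: 2 * 9 = 18.
A tree on 7 vertices has 6 edges. This graph has 9 edges (3 extra). Not a tree.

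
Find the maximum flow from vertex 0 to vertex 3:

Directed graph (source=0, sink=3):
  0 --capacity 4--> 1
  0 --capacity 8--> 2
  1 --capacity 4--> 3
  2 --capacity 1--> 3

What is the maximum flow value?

Computing max flow:
  Flow on (0->1): 4/4
  Flow on (0->2): 1/8
  Flow on (1->3): 4/4
  Flow on (2->3): 1/1
Maximum flow = 5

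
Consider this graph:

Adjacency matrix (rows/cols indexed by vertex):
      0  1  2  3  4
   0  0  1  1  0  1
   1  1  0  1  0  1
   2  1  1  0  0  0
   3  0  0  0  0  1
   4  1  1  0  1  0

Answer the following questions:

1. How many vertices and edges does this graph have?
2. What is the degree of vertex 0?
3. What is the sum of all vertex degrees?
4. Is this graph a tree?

Count: 5 vertices, 6 edges.
Vertex 0 has neighbors [1, 2, 4], degree = 3.
Handshaking lemma: 2 * 6 = 12.
A tree on 5 vertices has 4 edges. This graph has 6 edges (2 extra). Not a tree.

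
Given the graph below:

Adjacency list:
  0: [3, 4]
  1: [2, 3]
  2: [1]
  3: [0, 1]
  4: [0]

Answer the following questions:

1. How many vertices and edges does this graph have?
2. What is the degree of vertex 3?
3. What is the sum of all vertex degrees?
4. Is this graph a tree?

Count: 5 vertices, 4 edges.
Vertex 3 has neighbors [0, 1], degree = 2.
Handshaking lemma: 2 * 4 = 8.
A graph is a tree iff it is connected and has exactly n-1 edges. This graph is connected (all 5 vertices in one component) and has 5-1 = 4 edges. It is a tree.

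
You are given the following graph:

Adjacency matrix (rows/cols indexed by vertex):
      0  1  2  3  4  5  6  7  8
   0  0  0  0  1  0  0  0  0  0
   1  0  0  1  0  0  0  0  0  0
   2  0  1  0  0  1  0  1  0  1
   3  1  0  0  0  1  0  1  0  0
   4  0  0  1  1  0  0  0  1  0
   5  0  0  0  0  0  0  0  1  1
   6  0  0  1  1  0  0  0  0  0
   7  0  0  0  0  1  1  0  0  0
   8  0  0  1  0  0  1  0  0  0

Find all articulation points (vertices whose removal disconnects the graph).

An articulation point is a vertex whose removal disconnects the graph.
Articulation points: [2, 3]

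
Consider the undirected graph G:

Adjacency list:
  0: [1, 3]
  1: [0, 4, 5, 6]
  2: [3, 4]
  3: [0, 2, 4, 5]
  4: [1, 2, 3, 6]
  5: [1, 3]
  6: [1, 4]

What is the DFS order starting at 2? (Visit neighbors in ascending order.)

DFS from vertex 2 (neighbors processed in ascending order):
Visit order: 2, 3, 0, 1, 4, 6, 5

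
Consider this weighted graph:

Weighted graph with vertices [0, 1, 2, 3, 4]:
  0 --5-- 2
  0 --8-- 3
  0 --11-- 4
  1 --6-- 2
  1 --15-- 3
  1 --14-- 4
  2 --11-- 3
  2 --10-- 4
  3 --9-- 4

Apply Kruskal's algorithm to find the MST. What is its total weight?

Applying Kruskal's algorithm (sort edges by weight, add if no cycle):
  Add (0,2) w=5
  Add (1,2) w=6
  Add (0,3) w=8
  Add (3,4) w=9
  Skip (2,4) w=10 (creates cycle)
  Skip (0,4) w=11 (creates cycle)
  Skip (2,3) w=11 (creates cycle)
  Skip (1,4) w=14 (creates cycle)
  Skip (1,3) w=15 (creates cycle)
MST weight = 28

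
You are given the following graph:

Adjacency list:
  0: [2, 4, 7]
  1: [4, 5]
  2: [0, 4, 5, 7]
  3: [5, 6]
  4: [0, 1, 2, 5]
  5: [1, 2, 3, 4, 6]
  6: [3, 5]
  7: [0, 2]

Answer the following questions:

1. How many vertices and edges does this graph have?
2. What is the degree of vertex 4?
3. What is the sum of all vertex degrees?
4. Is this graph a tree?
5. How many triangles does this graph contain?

Count: 8 vertices, 12 edges.
Vertex 4 has neighbors [0, 1, 2, 5], degree = 4.
Handshaking lemma: 2 * 12 = 24.
A tree on 8 vertices has 7 edges. This graph has 12 edges (5 extra). Not a tree.
Number of triangles = 5.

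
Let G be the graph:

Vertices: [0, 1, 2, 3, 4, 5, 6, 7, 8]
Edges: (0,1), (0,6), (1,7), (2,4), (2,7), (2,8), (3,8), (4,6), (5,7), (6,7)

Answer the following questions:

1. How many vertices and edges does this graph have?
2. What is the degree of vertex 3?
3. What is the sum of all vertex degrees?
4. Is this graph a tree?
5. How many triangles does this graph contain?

Count: 9 vertices, 10 edges.
Vertex 3 has neighbors [8], degree = 1.
Handshaking lemma: 2 * 10 = 20.
A tree on 9 vertices has 8 edges. This graph has 10 edges (2 extra). Not a tree.
Number of triangles = 0.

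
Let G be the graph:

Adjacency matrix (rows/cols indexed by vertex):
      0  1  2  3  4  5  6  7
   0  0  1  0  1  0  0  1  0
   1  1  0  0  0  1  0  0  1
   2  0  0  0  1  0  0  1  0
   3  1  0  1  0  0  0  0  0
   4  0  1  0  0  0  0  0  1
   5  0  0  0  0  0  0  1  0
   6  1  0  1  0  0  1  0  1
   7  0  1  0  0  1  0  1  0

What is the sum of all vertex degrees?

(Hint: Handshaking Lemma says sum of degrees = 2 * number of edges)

Count edges: 10 edges.
By Handshaking Lemma: sum of degrees = 2 * 10 = 20.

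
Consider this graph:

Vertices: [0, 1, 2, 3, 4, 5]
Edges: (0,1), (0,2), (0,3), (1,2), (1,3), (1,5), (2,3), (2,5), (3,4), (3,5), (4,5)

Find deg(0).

Vertex 0 has neighbors [1, 2, 3], so deg(0) = 3.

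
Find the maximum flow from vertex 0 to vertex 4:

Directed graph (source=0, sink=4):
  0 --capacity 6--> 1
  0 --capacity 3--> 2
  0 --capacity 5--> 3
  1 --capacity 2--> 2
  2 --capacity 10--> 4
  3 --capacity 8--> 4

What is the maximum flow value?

Computing max flow:
  Flow on (0->1): 2/6
  Flow on (0->2): 3/3
  Flow on (0->3): 5/5
  Flow on (1->2): 2/2
  Flow on (2->4): 5/10
  Flow on (3->4): 5/8
Maximum flow = 10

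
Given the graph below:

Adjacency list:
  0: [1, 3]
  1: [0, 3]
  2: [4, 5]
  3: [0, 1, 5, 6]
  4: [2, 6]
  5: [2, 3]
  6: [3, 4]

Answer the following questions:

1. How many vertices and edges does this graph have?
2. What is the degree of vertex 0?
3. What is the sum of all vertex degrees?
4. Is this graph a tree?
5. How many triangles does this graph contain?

Count: 7 vertices, 8 edges.
Vertex 0 has neighbors [1, 3], degree = 2.
Handshaking lemma: 2 * 8 = 16.
A tree on 7 vertices has 6 edges. This graph has 8 edges (2 extra). Not a tree.
Number of triangles = 1.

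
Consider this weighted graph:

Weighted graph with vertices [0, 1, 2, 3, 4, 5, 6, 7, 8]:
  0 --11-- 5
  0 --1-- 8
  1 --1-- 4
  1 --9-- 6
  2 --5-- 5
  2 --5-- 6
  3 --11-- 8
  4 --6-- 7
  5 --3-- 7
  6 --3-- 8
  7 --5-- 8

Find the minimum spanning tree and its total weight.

Applying Kruskal's algorithm (sort edges by weight, add if no cycle):
  Add (0,8) w=1
  Add (1,4) w=1
  Add (5,7) w=3
  Add (6,8) w=3
  Add (2,6) w=5
  Add (2,5) w=5
  Skip (7,8) w=5 (creates cycle)
  Add (4,7) w=6
  Skip (1,6) w=9 (creates cycle)
  Skip (0,5) w=11 (creates cycle)
  Add (3,8) w=11
MST weight = 35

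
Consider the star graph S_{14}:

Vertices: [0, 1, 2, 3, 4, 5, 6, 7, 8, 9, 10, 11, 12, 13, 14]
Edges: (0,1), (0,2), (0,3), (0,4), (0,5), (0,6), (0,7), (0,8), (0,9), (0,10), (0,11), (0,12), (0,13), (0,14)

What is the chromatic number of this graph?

S_{14} has one hub adjacent to 14 leaves; leaves are pairwise non-adjacent.
Color the hub 0 and every leaf 1.
Chromatic number = 2.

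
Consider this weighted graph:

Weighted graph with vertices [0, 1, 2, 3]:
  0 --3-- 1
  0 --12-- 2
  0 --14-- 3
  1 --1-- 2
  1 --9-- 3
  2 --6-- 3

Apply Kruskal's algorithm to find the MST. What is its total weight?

Applying Kruskal's algorithm (sort edges by weight, add if no cycle):
  Add (1,2) w=1
  Add (0,1) w=3
  Add (2,3) w=6
  Skip (1,3) w=9 (creates cycle)
  Skip (0,2) w=12 (creates cycle)
  Skip (0,3) w=14 (creates cycle)
MST weight = 10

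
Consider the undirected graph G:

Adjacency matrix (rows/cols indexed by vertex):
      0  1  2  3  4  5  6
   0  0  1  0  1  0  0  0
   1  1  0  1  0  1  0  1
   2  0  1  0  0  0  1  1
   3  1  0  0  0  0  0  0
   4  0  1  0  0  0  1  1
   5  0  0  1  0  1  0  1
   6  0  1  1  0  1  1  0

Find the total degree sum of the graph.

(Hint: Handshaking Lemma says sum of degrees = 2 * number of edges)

Count edges: 10 edges.
By Handshaking Lemma: sum of degrees = 2 * 10 = 20.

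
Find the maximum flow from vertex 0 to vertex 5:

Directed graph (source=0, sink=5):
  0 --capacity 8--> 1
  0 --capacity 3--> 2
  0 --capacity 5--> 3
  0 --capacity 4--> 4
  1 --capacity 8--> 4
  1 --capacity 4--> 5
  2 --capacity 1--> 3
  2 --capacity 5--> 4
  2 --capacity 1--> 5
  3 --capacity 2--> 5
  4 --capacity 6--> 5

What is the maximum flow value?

Computing max flow:
  Flow on (0->1): 4/8
  Flow on (0->2): 3/3
  Flow on (0->3): 2/5
  Flow on (0->4): 4/4
  Flow on (1->5): 4/4
  Flow on (2->4): 2/5
  Flow on (2->5): 1/1
  Flow on (3->5): 2/2
  Flow on (4->5): 6/6
Maximum flow = 13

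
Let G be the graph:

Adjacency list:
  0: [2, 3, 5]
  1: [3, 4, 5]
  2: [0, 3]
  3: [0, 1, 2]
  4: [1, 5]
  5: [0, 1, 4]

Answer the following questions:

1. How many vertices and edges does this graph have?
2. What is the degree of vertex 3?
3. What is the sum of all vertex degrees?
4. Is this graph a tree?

Count: 6 vertices, 8 edges.
Vertex 3 has neighbors [0, 1, 2], degree = 3.
Handshaking lemma: 2 * 8 = 16.
A tree on 6 vertices has 5 edges. This graph has 8 edges (3 extra). Not a tree.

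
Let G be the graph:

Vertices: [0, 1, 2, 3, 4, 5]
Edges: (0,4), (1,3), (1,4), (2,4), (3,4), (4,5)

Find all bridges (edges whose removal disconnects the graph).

A bridge is an edge whose removal increases the number of connected components.
Bridges found: (0,4), (2,4), (4,5)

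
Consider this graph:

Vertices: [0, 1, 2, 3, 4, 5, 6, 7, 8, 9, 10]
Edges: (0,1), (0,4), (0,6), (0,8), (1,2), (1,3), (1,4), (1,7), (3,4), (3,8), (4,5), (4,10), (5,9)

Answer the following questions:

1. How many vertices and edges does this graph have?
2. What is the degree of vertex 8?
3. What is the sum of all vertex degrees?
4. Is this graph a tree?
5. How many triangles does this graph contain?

Count: 11 vertices, 13 edges.
Vertex 8 has neighbors [0, 3], degree = 2.
Handshaking lemma: 2 * 13 = 26.
A tree on 11 vertices has 10 edges. This graph has 13 edges (3 extra). Not a tree.
Number of triangles = 2.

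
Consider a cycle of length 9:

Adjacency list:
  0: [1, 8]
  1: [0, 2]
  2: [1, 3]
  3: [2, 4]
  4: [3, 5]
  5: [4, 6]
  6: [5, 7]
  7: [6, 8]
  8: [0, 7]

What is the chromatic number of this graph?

This is an odd cycle (C_9). Odd cycles are not bipartite (any 2-coloring forces two adjacent vertices to match), and 3 colors suffice.
Chromatic number = 3.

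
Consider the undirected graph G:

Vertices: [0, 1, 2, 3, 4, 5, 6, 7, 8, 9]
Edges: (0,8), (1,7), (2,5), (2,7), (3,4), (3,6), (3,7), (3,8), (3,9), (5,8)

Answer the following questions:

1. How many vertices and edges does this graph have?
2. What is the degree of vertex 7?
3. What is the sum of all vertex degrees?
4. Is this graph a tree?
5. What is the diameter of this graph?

Count: 10 vertices, 10 edges.
Vertex 7 has neighbors [1, 2, 3], degree = 3.
Handshaking lemma: 2 * 10 = 20.
A tree on 10 vertices has 9 edges. This graph has 10 edges (1 extra). Not a tree.
Diameter (longest shortest path) = 4.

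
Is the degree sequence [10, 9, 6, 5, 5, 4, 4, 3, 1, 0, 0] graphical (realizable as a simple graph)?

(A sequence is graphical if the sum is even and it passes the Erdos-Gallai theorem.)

Sum of degrees = 47. Sum is odd, so the sequence is NOT graphical.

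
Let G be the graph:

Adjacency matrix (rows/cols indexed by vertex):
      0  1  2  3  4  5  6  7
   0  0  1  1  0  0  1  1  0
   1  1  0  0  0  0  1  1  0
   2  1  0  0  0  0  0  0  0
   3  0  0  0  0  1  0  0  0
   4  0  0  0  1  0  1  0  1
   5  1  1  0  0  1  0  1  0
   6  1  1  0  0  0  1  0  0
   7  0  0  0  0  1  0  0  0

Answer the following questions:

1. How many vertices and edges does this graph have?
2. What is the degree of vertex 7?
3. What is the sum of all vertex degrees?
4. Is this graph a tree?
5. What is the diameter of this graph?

Count: 8 vertices, 10 edges.
Vertex 7 has neighbors [4], degree = 1.
Handshaking lemma: 2 * 10 = 20.
A tree on 8 vertices has 7 edges. This graph has 10 edges (3 extra). Not a tree.
Diameter (longest shortest path) = 4.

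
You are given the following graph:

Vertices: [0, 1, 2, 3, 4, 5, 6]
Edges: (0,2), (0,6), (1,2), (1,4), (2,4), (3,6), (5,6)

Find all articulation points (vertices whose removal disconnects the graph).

An articulation point is a vertex whose removal disconnects the graph.
Articulation points: [0, 2, 6]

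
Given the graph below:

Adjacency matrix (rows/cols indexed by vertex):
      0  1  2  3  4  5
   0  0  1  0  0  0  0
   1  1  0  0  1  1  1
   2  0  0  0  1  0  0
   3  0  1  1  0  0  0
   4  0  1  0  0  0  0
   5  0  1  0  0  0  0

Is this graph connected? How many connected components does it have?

Checking connectivity: the graph has 1 connected component(s).
All vertices are reachable from each other. The graph IS connected.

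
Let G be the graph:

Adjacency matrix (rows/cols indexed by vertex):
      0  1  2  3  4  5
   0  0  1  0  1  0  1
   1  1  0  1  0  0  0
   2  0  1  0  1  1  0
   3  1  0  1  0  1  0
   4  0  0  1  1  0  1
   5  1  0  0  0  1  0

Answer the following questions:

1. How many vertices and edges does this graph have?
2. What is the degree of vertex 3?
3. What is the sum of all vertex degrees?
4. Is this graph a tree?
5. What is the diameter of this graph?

Count: 6 vertices, 8 edges.
Vertex 3 has neighbors [0, 2, 4], degree = 3.
Handshaking lemma: 2 * 8 = 16.
A tree on 6 vertices has 5 edges. This graph has 8 edges (3 extra). Not a tree.
Diameter (longest shortest path) = 2.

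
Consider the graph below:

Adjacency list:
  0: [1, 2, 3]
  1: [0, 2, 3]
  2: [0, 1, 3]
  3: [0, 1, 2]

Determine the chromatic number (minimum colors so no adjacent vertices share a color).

The graph has a maximum clique of size 4 (lower bound on chromatic number).
A valid 4-coloring: {0: 0, 1: 1, 2: 2, 3: 3}.
Chromatic number = 4.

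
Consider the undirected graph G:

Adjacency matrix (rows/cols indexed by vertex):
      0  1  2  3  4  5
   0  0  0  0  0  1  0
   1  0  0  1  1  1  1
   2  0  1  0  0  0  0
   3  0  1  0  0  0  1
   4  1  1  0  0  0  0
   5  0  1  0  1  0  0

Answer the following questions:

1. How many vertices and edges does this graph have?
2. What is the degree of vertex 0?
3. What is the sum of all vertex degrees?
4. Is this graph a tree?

Count: 6 vertices, 6 edges.
Vertex 0 has neighbors [4], degree = 1.
Handshaking lemma: 2 * 6 = 12.
A tree on 6 vertices has 5 edges. This graph has 6 edges (1 extra). Not a tree.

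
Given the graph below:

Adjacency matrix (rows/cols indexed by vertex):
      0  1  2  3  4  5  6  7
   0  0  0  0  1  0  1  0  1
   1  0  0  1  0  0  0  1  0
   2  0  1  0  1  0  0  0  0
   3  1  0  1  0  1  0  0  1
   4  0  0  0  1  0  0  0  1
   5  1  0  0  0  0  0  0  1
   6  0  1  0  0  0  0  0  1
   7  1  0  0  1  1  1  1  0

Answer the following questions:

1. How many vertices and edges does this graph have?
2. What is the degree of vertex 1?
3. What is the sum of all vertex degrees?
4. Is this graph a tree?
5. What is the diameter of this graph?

Count: 8 vertices, 11 edges.
Vertex 1 has neighbors [2, 6], degree = 2.
Handshaking lemma: 2 * 11 = 22.
A tree on 8 vertices has 7 edges. This graph has 11 edges (4 extra). Not a tree.
Diameter (longest shortest path) = 3.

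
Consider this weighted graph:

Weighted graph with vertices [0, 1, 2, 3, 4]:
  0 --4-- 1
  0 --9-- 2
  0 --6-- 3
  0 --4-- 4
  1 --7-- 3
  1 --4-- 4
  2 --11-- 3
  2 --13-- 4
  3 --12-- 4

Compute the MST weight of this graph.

Applying Kruskal's algorithm (sort edges by weight, add if no cycle):
  Add (0,1) w=4
  Add (0,4) w=4
  Skip (1,4) w=4 (creates cycle)
  Add (0,3) w=6
  Skip (1,3) w=7 (creates cycle)
  Add (0,2) w=9
  Skip (2,3) w=11 (creates cycle)
  Skip (3,4) w=12 (creates cycle)
  Skip (2,4) w=13 (creates cycle)
MST weight = 23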